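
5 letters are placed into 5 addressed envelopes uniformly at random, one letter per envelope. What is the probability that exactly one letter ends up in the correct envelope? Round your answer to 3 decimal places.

0.375

Choose which one is fixed: C(5,1) = 5 ways.
The remaining 4 must have no fixed point: D(4) = 9.
P = 5·9/120 = 3/8 ≈ 0.375.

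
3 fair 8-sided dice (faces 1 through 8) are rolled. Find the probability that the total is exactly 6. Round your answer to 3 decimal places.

There are 8^3 = 512 equally likely outcomes.
The number of ordered 3-tuples from {1,…,8} summing to 6 is 10.
P(sum = 6) = 10/512 = 5/256 ≈ 0.020.

0.020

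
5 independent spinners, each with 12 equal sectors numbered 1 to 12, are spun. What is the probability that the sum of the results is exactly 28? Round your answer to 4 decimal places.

0.0431

There are 12^5 = 248832 equally likely outcomes.
The number of ordered 5-tuples from {1,…,12} summing to 28 is 10725.
P(sum = 28) = 10725/248832 = 3575/82944 ≈ 0.0431.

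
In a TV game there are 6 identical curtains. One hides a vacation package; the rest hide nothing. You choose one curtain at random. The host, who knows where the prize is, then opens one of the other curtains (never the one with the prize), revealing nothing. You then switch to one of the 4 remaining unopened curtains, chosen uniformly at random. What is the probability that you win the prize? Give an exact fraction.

Your original curtain holds the prize with probability 1/6, so the other 5 collectively hold it with probability 5/6.
The host can always find an empty curtain to open, so this doesn't change that 5/6; it is now spread over the 4 remaining unopened curtains.
P(win by switching) = (5/6) · (1/4) = 5/24.

5/24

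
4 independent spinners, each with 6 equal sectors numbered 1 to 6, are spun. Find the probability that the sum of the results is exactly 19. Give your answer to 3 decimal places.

0.043

There are 6^4 = 1296 equally likely outcomes.
The number of ordered 4-tuples from {1,…,6} summing to 19 is 56.
P(sum = 19) = 56/1296 = 7/162 ≈ 0.043.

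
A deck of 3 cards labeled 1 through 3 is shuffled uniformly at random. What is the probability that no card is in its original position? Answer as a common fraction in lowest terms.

This is the derangement probability: permutations of 3 with no fixed point.
D(3) = 3! · (1 − 1/1! + 1/2! − ··· + (−1)^3/3!) = 2.
P = 2/6 = 1/3.

1/3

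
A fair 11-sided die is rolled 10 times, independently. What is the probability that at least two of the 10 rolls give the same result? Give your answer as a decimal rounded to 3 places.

0.998

P(all 10 different) = 11/11 · 10/11 · ··· · 2/11 ≈ 0.002.
P(at least two equal) = 1 − 0.002 = 0.998.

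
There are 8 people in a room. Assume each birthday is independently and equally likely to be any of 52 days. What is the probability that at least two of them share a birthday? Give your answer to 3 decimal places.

It's easier to compute the probability that all 8 are distinct.
P(all distinct) = 52/52 · 51/52 · ··· · 45/52 ≈ 0.568.
So the probability of at least one match is 1 − 0.568 = 0.432.

0.432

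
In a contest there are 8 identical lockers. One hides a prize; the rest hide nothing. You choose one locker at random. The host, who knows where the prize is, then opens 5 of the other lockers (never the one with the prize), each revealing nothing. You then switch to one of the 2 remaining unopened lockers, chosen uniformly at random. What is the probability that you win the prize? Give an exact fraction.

Your original locker holds the prize with probability 1/8, so the other 7 collectively hold it with probability 7/8.
The host can always find 5 empty lockers to open, so the reveals don't change that 7/8; it is now spread over the 2 remaining unopened lockers.
P(win by switching) = (7/8) · (1/2) = 7/16.

7/16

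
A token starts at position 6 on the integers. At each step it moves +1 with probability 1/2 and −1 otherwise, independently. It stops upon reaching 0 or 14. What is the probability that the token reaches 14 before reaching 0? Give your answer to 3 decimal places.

0.429

With a fair step, P(i) = ½P(i−1) + ½P(i+1) with P(0)=0, P(14)=1 has the linear solution P(i) = i/14.
P(6) = 6/14 = 3/7 ≈ 0.429.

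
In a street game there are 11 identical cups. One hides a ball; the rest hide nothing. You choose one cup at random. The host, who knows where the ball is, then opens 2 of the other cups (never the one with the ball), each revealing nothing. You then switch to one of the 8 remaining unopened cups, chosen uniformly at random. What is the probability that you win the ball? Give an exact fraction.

5/44

Your original cup holds the ball with probability 1/11, so the other 10 collectively hold it with probability 10/11.
The host can always find 2 empty cups to open, so the reveals don't change that 10/11; it is now spread over the 8 remaining unopened cups.
P(win by switching) = (10/11) · (1/8) = 5/44.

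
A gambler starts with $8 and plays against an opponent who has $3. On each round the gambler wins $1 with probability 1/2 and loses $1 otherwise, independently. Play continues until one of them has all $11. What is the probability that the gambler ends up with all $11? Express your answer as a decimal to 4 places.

0.7273

With a fair step, P(i) = ½P(i−1) + ½P(i+1) with P(0)=0, P(11)=1 has the linear solution P(i) = i/11.
P(8) = 8/11 ≈ 0.7273.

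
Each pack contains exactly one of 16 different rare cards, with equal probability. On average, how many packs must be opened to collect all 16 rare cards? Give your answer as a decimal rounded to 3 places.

After i distinct types are collected, each trial gives a new one with probability (16−i)/16, so the expected wait for the next new type is 16/(16−i).
E = 16/16 + 16/15 + 16/14 + 16/13 + 16/12 + 16/11 + 16/10 + 16/9 + 16/8 + 16/7 + 16/6 + 16/5 + 16/4 + 16/3 + 16/2 + 16/1 = 2436559/45045 ≈ 54.092.

54.092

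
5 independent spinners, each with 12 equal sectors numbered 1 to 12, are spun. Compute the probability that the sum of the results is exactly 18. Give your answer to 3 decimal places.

There are 12^5 = 248832 equally likely outcomes.
The number of ordered 5-tuples from {1,…,12} summing to 18 is 2355.
P(sum = 18) = 2355/248832 = 785/82944 ≈ 0.009.

0.009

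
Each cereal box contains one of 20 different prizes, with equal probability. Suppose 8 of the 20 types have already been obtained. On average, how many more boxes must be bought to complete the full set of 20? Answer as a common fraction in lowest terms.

Starting from 8 distinct types, each trial gives a new one with probability (20−i)/20 when i types are held, so the wait for the next new type is 20/(20−i).
E = 20/12 + 20/11 + 20/10 + 20/9 + 20/8 + 20/7 + 20/6 + 20/5 + 20/4 + 20/3 + 20/2 + 20/1 = 86021/1386.

86021/1386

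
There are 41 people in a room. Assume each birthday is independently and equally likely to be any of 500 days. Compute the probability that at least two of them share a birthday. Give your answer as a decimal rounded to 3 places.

It's easier to compute the probability that all 41 are distinct.
P(all distinct) = 500/500 · 499/500 · ··· · 460/500 ≈ 0.185.
So the probability of at least one match is 1 − 0.185 = 0.815.

0.815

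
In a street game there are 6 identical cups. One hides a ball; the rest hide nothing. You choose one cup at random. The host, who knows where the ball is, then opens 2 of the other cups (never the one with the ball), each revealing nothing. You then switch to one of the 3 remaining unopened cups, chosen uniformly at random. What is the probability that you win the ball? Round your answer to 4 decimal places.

0.2778

Your original cup holds the ball with probability 1/6, so the other 5 collectively hold it with probability 5/6.
The host can always find 2 empty cups to open, so the reveals don't change that 5/6; it is now spread over the 3 remaining unopened cups.
P(win by switching) = (5/6) · (1/3) = 5/18 ≈ 0.2778.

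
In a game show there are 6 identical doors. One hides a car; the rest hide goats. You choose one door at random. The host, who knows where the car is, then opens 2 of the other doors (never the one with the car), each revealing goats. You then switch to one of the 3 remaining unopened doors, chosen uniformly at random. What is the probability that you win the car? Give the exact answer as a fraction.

Your original door holds the car with probability 1/6, so the other 5 collectively hold it with probability 5/6.
The host can always find 2 empty doors to open, so the reveals don't change that 5/6; it is now spread over the 3 remaining unopened doors.
P(win by switching) = (5/6) · (1/3) = 5/18.

5/18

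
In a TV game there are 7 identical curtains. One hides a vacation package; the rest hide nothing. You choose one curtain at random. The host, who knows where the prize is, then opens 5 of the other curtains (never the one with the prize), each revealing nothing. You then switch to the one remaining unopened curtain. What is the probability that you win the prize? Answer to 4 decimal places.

0.8571

Your original curtain holds the prize with probability 1/7, so the other 6 collectively hold it with probability 6/7.
The host can always find 5 empty curtains to open, so the reveals don't change that 6/7; it is now spread over the 1 remaining unopened curtain.
P(win by switching) = (6/7) · (1/1) = 6/7 ≈ 0.8571.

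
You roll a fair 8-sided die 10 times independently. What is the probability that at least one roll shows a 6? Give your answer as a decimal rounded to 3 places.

0.737

P(no roll shows a 6) = (7/8)^10 ≈ 0.263.
P(at least one) = 1 − 0.263 = 0.737.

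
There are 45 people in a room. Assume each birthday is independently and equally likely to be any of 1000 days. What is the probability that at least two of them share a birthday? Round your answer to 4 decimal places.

It's easier to compute the probability that all 45 are distinct.
P(all distinct) = 1000/1000 · 999/1000 · ··· · 956/1000 ≈ 0.3660.
So the probability of at least one match is 1 − 0.3660 = 0.6340.

0.6340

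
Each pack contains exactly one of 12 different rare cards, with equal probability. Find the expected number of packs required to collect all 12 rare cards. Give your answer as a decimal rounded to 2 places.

37.24

After i distinct types are collected, each trial gives a new one with probability (12−i)/12, so the expected wait for the next new type is 12/(12−i).
E = 12/12 + 12/11 + 12/10 + 12/9 + 12/8 + 12/7 + 12/6 + 12/5 + 12/4 + 12/3 + 12/2 + 12/1 = 86021/2310 ≈ 37.24.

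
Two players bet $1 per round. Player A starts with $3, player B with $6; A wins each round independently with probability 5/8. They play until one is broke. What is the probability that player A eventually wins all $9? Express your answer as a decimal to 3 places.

0.792

Let r = q/p = (3/8)/(5/8) = 3/5. The recurrence P(i) = p·P(i+1) + q·P(i−1) with P(0)=0, P(9)=1 gives P(i) = (1 − r^i)/(1 − r^9).
P(3) = (1 − (3/5)^3) / (1 − (3/5)^9) = 15625/19729 ≈ 0.792.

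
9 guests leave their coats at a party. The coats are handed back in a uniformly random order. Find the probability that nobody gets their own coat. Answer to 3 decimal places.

This is the derangement probability: permutations of 9 with no fixed point.
D(9) = 9! · (1 − 1/1! + 1/2! − ··· + (−1)^9/9!) = 133496.
P = 133496/362880 = 16687/45360 ≈ 0.368.

0.368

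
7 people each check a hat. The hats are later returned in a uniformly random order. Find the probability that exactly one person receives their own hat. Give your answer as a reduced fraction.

Choose which one is fixed: C(7,1) = 7 ways.
The remaining 6 must have no fixed point: D(6) = 265.
P = 7·265/5040 = 53/144.

53/144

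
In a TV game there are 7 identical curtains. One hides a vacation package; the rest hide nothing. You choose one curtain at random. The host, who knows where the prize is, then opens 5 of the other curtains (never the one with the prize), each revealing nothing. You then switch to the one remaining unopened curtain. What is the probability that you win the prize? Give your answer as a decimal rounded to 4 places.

0.8571

Your original curtain holds the prize with probability 1/7, so the other 6 collectively hold it with probability 6/7.
The host can always find 5 empty curtains to open, so the reveals don't change that 6/7; it is now spread over the 1 remaining unopened curtain.
P(win by switching) = (6/7) · (1/1) = 6/7 ≈ 0.8571.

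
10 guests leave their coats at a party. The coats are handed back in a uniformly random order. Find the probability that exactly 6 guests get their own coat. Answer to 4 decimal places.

Choose which 6 of the 10 are fixed: C(10,6) = 210 ways.
The remaining 4 must have no fixed point: D(4) = 9.
P = 210·9/3628800 = 1/1920 ≈ 0.0005.

0.0005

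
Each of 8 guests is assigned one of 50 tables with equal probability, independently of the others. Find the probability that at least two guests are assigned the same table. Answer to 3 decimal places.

0.446

It's easier to compute the probability that all 8 are distinct.
P(all distinct) = 50/50 · 49/50 · ··· · 43/50 ≈ 0.554.
So the probability of at least one match is 1 − 0.554 = 0.446.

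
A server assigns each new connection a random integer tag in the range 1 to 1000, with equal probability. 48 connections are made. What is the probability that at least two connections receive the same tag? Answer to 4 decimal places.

0.6822

It's easier to compute the probability that all 48 are distinct.
P(all distinct) = 1000/1000 · 999/1000 · ··· · 953/1000 ≈ 0.3178.
So the probability of at least one match is 1 − 0.3178 = 0.6822.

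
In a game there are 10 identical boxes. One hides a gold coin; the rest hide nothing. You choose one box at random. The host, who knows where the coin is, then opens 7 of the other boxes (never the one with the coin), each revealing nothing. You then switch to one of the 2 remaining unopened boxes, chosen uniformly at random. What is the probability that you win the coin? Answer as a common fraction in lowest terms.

9/20

Your original box holds the coin with probability 1/10, so the other 9 collectively hold it with probability 9/10.
The host can always find 7 empty boxes to open, so the reveals don't change that 9/10; it is now spread over the 2 remaining unopened boxes.
P(win by switching) = (9/10) · (1/2) = 9/20.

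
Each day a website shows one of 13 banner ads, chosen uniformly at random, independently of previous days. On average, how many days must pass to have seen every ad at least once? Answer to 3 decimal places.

After i distinct types are collected, each trial gives a new one with probability (13−i)/13, so the expected wait for the next new type is 13/(13−i).
E = 13/13 + 13/12 + 13/11 + 13/10 + 13/9 + 13/8 + 13/7 + 13/6 + 13/5 + 13/4 + 13/3 + 13/2 + 13/1 = 1145993/27720 ≈ 41.342.

41.342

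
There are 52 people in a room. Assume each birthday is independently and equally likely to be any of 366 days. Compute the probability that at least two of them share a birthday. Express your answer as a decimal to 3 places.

0.978

It's easier to compute the probability that all 52 are distinct.
P(all distinct) = 366/366 · 365/366 · ··· · 315/366 ≈ 0.022.
So the probability of at least one match is 1 − 0.022 = 0.978.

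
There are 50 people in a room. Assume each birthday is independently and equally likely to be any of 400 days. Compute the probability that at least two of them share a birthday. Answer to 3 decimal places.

0.959

It's easier to compute the probability that all 50 are distinct.
P(all distinct) = 400/400 · 399/400 · ··· · 351/400 ≈ 0.041.
So the probability of at least one match is 1 − 0.041 = 0.959.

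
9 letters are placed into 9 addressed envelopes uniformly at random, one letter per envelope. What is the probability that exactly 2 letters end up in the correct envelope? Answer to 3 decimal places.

Choose which 2 of the 9 are fixed: C(9,2) = 36 ways.
The remaining 7 must have no fixed point: D(7) = 1854.
P = 36·1854/362880 = 103/560 ≈ 0.184.

0.184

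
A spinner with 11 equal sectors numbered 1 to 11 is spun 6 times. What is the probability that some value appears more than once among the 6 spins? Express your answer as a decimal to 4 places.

P(all 6 different) = 11/11 · 10/11 · ··· · 6/11 ≈ 0.1878.
P(at least two equal) = 1 − 0.1878 = 0.8122.

0.8122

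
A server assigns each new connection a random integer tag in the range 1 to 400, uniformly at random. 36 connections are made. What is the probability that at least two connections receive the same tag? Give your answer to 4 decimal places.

0.8028

It's easier to compute the probability that all 36 are distinct.
P(all distinct) = 400/400 · 399/400 · ··· · 365/400 ≈ 0.1972.
So the probability of at least one match is 1 − 0.1972 = 0.8028.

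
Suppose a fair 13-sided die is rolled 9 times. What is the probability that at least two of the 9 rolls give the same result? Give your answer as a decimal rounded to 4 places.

0.9755

P(all 9 different) = 13/13 · 12/13 · ··· · 5/13 ≈ 0.0245.
P(at least two equal) = 1 − 0.0245 = 0.9755.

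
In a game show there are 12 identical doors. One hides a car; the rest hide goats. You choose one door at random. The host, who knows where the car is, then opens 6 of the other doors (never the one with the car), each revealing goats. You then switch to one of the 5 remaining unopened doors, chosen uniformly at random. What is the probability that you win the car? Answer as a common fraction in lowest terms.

Your original door holds the car with probability 1/12, so the other 11 collectively hold it with probability 11/12.
The host can always find 6 empty doors to open, so the reveals don't change that 11/12; it is now spread over the 5 remaining unopened doors.
P(win by switching) = (11/12) · (1/5) = 11/60.

11/60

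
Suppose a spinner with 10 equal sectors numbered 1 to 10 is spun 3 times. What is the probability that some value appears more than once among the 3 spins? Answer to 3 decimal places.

P(all 3 different) = 10/10 · 9/10 · ··· · 8/10 ≈ 0.720.
P(at least two equal) = 1 − 0.720 = 0.280.

0.280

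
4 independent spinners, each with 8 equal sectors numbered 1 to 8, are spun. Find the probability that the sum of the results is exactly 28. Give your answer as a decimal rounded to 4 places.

0.0085

There are 8^4 = 4096 equally likely outcomes.
The number of ordered 4-tuples from {1,…,8} summing to 28 is 35.
P(sum = 28) = 35/4096 ≈ 0.0085.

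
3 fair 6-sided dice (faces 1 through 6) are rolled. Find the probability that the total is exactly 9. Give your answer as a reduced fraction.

25/216

There are 6^3 = 216 equally likely outcomes.
The number of ordered 3-tuples from {1,…,6} summing to 9 is 25.
P(sum = 9) = 25/216.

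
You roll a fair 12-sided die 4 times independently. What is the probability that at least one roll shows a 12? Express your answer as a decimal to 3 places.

0.294

P(no roll shows a 12) = (11/12)^4 ≈ 0.706.
P(at least one) = 1 − 0.706 = 0.294.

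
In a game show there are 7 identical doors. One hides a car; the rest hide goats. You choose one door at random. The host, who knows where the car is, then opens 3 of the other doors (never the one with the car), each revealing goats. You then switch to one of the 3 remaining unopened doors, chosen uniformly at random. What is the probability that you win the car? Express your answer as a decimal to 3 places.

Your original door holds the car with probability 1/7, so the other 6 collectively hold it with probability 6/7.
The host can always find 3 empty doors to open, so the reveals don't change that 6/7; it is now spread over the 3 remaining unopened doors.
P(win by switching) = (6/7) · (1/3) = 2/7 ≈ 0.286.

0.286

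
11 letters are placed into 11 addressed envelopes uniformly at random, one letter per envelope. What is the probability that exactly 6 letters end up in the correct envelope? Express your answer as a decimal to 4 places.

Choose which 6 of the 11 are fixed: C(11,6) = 462 ways.
The remaining 5 must have no fixed point: D(5) = 44.
P = 462·44/39916800 = 11/21600 ≈ 0.0005.

0.0005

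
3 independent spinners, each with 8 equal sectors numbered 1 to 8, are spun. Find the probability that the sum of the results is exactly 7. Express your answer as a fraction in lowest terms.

15/512

There are 8^3 = 512 equally likely outcomes.
The number of ordered 3-tuples from {1,…,8} summing to 7 is 15.
P(sum = 7) = 15/512.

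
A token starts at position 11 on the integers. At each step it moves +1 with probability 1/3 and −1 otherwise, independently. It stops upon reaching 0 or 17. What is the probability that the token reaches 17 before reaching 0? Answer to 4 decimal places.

0.0156

Let r = q/p = (2/3)/(1/3) = 2. The recurrence P(i) = p·P(i+1) + q·P(i−1) with P(0)=0, P(17)=1 gives P(i) = (1 − r^i)/(1 − r^17).
P(11) = (1 − (2)^11) / (1 − (2)^17) = 2047/131071 ≈ 0.0156.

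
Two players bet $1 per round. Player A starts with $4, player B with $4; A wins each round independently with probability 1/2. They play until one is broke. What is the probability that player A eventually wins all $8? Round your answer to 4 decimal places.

With a fair step, P(i) = ½P(i−1) + ½P(i+1) with P(0)=0, P(8)=1 has the linear solution P(i) = i/8.
P(4) = 4/8 = 1/2 ≈ 0.5000.

0.5000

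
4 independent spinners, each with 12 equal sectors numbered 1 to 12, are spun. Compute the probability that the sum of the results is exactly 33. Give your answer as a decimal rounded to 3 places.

0.035

There are 12^4 = 20736 equally likely outcomes.
The number of ordered 4-tuples from {1,…,12} summing to 33 is 736.
P(sum = 33) = 736/20736 = 23/648 ≈ 0.035.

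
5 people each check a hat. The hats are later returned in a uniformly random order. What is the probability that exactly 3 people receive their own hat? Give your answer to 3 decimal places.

Choose which 3 of the 5 are fixed: C(5,3) = 10 ways.
The remaining 2 must have no fixed point: D(2) = 1.
P = 10·1/120 = 1/12 ≈ 0.083.

0.083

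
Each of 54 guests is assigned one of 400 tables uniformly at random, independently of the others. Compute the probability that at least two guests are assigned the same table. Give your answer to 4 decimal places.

0.9764

It's easier to compute the probability that all 54 are distinct.
P(all distinct) = 400/400 · 399/400 · ··· · 347/400 ≈ 0.0236.
So the probability of at least one match is 1 − 0.0236 = 0.9764.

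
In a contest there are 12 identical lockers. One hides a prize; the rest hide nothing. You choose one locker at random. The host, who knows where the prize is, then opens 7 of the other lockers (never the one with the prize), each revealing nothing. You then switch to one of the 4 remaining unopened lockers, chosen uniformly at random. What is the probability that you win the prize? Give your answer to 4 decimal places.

0.2292

Your original locker holds the prize with probability 1/12, so the other 11 collectively hold it with probability 11/12.
The host can always find 7 empty lockers to open, so the reveals don't change that 11/12; it is now spread over the 4 remaining unopened lockers.
P(win by switching) = (11/12) · (1/4) = 11/48 ≈ 0.2292.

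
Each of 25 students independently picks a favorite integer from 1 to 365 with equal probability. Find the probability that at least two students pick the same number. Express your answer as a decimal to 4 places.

It's easier to compute the probability that all 25 are distinct.
P(all distinct) = 365/365 · 364/365 · ··· · 341/365 ≈ 0.4313.
So the probability of at least one match is 1 − 0.4313 = 0.5687.

0.5687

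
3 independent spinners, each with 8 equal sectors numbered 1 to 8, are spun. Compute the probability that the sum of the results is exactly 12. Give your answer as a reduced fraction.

There are 8^3 = 512 equally likely outcomes.
The number of ordered 3-tuples from {1,…,8} summing to 12 is 46.
P(sum = 12) = 46/512 = 23/256.

23/256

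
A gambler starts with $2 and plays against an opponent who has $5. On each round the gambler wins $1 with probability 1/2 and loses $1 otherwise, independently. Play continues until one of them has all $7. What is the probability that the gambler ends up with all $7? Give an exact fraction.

2/7

With a fair step, P(i) = ½P(i−1) + ½P(i+1) with P(0)=0, P(7)=1 has the linear solution P(i) = i/7.
P(2) = 2/7.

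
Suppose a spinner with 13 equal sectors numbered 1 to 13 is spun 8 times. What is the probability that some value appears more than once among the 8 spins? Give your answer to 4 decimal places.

P(all 8 different) = 13/13 · 12/13 · ··· · 6/13 ≈ 0.0636.
P(at least two equal) = 1 − 0.0636 = 0.9364.

0.9364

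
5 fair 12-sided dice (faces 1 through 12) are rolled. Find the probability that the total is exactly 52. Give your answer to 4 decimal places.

There are 12^5 = 248832 equally likely outcomes.
The number of ordered 5-tuples from {1,…,12} summing to 52 is 495.
P(sum = 52) = 495/248832 = 55/27648 ≈ 0.0020.

0.0020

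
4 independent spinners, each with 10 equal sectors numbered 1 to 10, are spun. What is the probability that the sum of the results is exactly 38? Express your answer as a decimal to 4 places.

There are 10^4 = 10000 equally likely outcomes.
The number of ordered 4-tuples from {1,…,10} summing to 38 is 10.
P(sum = 38) = 10/10000 = 1/1000 ≈ 0.0010.

0.0010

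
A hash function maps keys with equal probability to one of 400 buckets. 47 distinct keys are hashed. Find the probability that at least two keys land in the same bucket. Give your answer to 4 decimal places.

It's easier to compute the probability that all 47 are distinct.
P(all distinct) = 400/400 · 399/400 · ··· · 354/400 ≈ 0.0600.
So the probability of at least one match is 1 − 0.0600 = 0.9400.

0.9400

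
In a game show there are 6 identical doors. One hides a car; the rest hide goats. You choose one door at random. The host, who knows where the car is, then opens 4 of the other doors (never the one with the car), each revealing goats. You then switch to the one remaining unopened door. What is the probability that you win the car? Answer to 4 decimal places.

Your original door holds the car with probability 1/6, so the other 5 collectively hold it with probability 5/6.
The host can always find 4 empty doors to open, so the reveals don't change that 5/6; it is now spread over the 1 remaining unopened door.
P(win by switching) = (5/6) · (1/1) = 5/6 ≈ 0.8333.

0.8333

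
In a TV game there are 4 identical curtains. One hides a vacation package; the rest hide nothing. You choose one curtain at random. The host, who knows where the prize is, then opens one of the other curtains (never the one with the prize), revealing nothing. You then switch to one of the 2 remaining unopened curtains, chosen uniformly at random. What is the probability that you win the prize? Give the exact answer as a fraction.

3/8

Your original curtain holds the prize with probability 1/4, so the other 3 collectively hold it with probability 3/4.
The host can always find an empty curtain to open, so this doesn't change that 3/4; it is now spread over the 2 remaining unopened curtains.
P(win by switching) = (3/4) · (1/2) = 3/8.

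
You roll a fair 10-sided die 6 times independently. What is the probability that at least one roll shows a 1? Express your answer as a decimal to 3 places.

0.469

P(no roll shows a 1) = (9/10)^6 ≈ 0.531.
P(at least one) = 1 − 0.531 = 0.469.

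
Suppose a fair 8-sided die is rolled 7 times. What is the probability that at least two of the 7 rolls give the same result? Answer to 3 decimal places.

P(all 7 different) = 8/8 · 7/8 · ··· · 2/8 ≈ 0.019.
P(at least two equal) = 1 − 0.019 = 0.981.

0.981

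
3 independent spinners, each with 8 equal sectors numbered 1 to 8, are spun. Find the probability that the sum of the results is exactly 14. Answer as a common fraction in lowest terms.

3/32

There are 8^3 = 512 equally likely outcomes.
The number of ordered 3-tuples from {1,…,8} summing to 14 is 48.
P(sum = 14) = 48/512 = 3/32.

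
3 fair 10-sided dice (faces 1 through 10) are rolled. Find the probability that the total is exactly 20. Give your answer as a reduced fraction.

There are 10^3 = 1000 equally likely outcomes.
The number of ordered 3-tuples from {1,…,10} summing to 20 is 63.
P(sum = 20) = 63/1000.

63/1000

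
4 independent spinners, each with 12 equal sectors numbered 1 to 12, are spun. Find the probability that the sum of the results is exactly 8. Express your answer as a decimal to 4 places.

0.0017

There are 12^4 = 20736 equally likely outcomes.
The number of ordered 4-tuples from {1,…,12} summing to 8 is 35.
P(sum = 8) = 35/20736 ≈ 0.0017.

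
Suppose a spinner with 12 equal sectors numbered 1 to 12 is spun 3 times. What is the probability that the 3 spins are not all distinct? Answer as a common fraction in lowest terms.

P(all 3 different) = 12/12 · 11/12 · ··· · 10/12 = 55/72.
P(at least two equal) = 1 − 55/72 = 17/72.

17/72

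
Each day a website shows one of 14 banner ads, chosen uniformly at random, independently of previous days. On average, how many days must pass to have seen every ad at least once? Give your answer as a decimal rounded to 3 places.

45.522

After i distinct types are collected, each trial gives a new one with probability (14−i)/14, so the expected wait for the next new type is 14/(14−i).
E = 14/14 + 14/13 + 14/12 + 14/11 + 14/10 + 14/9 + 14/8 + 14/7 + 14/6 + 14/5 + 14/4 + 14/3 + 14/2 + 14/1 = 1171733/25740 ≈ 45.522.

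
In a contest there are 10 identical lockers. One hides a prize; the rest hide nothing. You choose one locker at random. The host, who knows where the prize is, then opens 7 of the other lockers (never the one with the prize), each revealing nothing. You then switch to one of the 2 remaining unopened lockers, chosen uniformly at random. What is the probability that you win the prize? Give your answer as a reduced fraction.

9/20

Your original locker holds the prize with probability 1/10, so the other 9 collectively hold it with probability 9/10.
The host can always find 7 empty lockers to open, so the reveals don't change that 9/10; it is now spread over the 2 remaining unopened lockers.
P(win by switching) = (9/10) · (1/2) = 9/20.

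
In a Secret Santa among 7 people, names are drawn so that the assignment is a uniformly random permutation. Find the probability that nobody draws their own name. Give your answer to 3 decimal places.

0.368

This is the derangement probability: permutations of 7 with no fixed point.
D(7) = 7! · (1 − 1/1! + 1/2! − ··· + (−1)^7/7!) = 1854.
P = 1854/5040 = 103/280 ≈ 0.368.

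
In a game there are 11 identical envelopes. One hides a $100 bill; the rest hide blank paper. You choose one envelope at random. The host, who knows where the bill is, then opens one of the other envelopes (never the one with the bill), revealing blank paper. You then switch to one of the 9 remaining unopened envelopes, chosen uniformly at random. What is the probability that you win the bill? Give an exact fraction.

10/99

Your original envelope holds the bill with probability 1/11, so the other 10 collectively hold it with probability 10/11.
The host can always find an empty envelope to open, so this doesn't change that 10/11; it is now spread over the 9 remaining unopened envelopes.
P(win by switching) = (10/11) · (1/9) = 10/99.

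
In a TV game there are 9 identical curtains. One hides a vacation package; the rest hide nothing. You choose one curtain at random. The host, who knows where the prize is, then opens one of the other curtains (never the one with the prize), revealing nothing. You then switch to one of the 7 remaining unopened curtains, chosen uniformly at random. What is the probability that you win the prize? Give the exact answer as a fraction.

8/63

Your original curtain holds the prize with probability 1/9, so the other 8 collectively hold it with probability 8/9.
The host can always find an empty curtain to open, so this doesn't change that 8/9; it is now spread over the 7 remaining unopened curtains.
P(win by switching) = (8/9) · (1/7) = 8/63.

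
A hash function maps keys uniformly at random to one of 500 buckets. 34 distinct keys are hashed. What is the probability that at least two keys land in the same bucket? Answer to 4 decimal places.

0.6827

It's easier to compute the probability that all 34 are distinct.
P(all distinct) = 500/500 · 499/500 · ··· · 467/500 ≈ 0.3173.
So the probability of at least one match is 1 − 0.3173 = 0.6827.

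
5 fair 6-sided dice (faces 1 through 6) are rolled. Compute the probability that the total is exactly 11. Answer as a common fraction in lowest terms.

205/7776

There are 6^5 = 7776 equally likely outcomes.
The number of ordered 5-tuples from {1,…,6} summing to 11 is 205.
P(sum = 11) = 205/7776.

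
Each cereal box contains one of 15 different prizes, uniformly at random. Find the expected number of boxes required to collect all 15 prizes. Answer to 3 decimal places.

49.773

After i distinct types are collected, each trial gives a new one with probability (15−i)/15, so the expected wait for the next new type is 15/(15−i).
E = 15/15 + 15/14 + 15/13 + 15/12 + 15/11 + 15/10 + 15/9 + 15/8 + 15/7 + 15/6 + 15/5 + 15/4 + 15/3 + 15/2 + 15/1 = 1195757/24024 ≈ 49.773.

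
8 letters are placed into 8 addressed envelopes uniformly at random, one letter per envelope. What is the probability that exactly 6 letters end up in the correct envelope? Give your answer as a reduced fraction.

1/1440

Choose which 6 of the 8 are fixed: C(8,6) = 28 ways.
The remaining 2 must have no fixed point: D(2) = 1.
P = 28·1/40320 = 1/1440.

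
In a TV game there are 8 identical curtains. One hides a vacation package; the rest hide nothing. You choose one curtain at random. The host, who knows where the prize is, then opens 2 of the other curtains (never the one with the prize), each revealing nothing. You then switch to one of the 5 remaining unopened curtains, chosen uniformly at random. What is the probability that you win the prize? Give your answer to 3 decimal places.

0.175

Your original curtain holds the prize with probability 1/8, so the other 7 collectively hold it with probability 7/8.
The host can always find 2 empty curtains to open, so the reveals don't change that 7/8; it is now spread over the 5 remaining unopened curtains.
P(win by switching) = (7/8) · (1/5) = 7/40 ≈ 0.175.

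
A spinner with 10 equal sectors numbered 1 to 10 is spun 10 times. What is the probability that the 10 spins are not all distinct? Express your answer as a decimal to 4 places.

P(all 10 different) = 10/10 · 9/10 · ··· · 1/10 ≈ 0.0004.
P(at least two equal) = 1 − 0.0004 = 0.9996.

0.9996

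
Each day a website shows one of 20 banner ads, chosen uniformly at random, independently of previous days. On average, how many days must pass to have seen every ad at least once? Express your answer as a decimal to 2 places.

71.95

After i distinct types are collected, each trial gives a new one with probability (20−i)/20, so the expected wait for the next new type is 20/(20−i).
E = 20/20 + 20/19 + 20/18 + 20/17 + 20/16 + 20/15 + 20/14 + 20/13 + 20/12 + 20/11 + 20/10 + 20/9 + 20/8 + 20/7 + 20/6 + 20/5 + 20/4 + 20/3 + 20/2 + 20/1 = 279175675/3879876 ≈ 71.95.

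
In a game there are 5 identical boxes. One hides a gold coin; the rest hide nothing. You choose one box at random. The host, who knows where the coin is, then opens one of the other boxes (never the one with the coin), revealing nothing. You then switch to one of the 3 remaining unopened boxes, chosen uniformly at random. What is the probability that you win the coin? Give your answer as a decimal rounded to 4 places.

Your original box holds the coin with probability 1/5, so the other 4 collectively hold it with probability 4/5.
The host can always find an empty box to open, so this doesn't change that 4/5; it is now spread over the 3 remaining unopened boxes.
P(win by switching) = (4/5) · (1/3) = 4/15 ≈ 0.2667.

0.2667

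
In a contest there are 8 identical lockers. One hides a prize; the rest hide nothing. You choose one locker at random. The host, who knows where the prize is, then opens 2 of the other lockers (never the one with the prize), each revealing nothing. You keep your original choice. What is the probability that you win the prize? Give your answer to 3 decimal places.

0.125

The host can always open 2 empty lockers regardless of your choice, so the reveals give no information about your original locker.
P(win by staying) = 1/8 ≈ 0.125.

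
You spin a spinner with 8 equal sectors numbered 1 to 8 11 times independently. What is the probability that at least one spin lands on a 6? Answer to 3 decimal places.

0.770

P(no spin lands on a 6) = (7/8)^11 ≈ 0.230.
P(at least one) = 1 − 0.230 = 0.770.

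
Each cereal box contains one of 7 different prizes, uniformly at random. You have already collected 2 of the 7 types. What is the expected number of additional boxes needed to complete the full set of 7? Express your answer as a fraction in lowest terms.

959/60

Starting from 2 distinct types, each trial gives a new one with probability (7−i)/7 when i types are held, so the wait for the next new type is 7/(7−i).
E = 7/5 + 7/4 + 7/3 + 7/2 + 7/1 = 959/60.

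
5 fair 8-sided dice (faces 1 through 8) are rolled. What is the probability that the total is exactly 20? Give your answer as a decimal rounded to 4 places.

0.0679

There are 8^5 = 32768 equally likely outcomes.
The number of ordered 5-tuples from {1,…,8} summing to 20 is 2226.
P(sum = 20) = 2226/32768 = 1113/16384 ≈ 0.0679.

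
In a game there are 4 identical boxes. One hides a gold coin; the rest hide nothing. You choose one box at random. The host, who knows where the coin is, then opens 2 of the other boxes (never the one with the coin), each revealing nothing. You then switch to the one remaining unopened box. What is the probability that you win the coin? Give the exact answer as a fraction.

3/4

Your original box holds the coin with probability 1/4, so the other 3 collectively hold it with probability 3/4.
The host can always find 2 empty boxes to open, so the reveals don't change that 3/4; it is now spread over the 1 remaining unopened box.
P(win by switching) = (3/4) · (1/1) = 3/4.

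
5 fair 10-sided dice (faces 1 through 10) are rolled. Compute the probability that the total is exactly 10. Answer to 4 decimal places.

There are 10^5 = 100000 equally likely outcomes.
The number of ordered 5-tuples from {1,…,10} summing to 10 is 126.
P(sum = 10) = 126/100000 = 63/50000 ≈ 0.0013.

0.0013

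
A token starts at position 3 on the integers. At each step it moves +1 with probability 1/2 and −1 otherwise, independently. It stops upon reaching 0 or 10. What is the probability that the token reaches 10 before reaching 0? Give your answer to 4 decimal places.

With a fair step, P(i) = ½P(i−1) + ½P(i+1) with P(0)=0, P(10)=1 has the linear solution P(i) = i/10.
P(3) = 3/10 ≈ 0.3000.

0.3000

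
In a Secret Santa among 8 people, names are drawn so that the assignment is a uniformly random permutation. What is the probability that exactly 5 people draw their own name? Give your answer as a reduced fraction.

1/360

Choose which 5 of the 8 are fixed: C(8,5) = 56 ways.
The remaining 3 must have no fixed point: D(3) = 2.
P = 56·2/40320 = 1/360.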